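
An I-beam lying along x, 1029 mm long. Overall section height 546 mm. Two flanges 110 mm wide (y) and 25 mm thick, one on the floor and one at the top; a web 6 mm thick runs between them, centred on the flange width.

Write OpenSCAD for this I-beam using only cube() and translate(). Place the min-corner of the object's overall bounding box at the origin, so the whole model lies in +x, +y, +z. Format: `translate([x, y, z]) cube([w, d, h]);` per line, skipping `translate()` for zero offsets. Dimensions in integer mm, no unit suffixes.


cube([1029, 110, 25]);
translate([0, 52, 25]) cube([1029, 6, 496]);
translate([0, 0, 521]) cube([1029, 110, 25]);


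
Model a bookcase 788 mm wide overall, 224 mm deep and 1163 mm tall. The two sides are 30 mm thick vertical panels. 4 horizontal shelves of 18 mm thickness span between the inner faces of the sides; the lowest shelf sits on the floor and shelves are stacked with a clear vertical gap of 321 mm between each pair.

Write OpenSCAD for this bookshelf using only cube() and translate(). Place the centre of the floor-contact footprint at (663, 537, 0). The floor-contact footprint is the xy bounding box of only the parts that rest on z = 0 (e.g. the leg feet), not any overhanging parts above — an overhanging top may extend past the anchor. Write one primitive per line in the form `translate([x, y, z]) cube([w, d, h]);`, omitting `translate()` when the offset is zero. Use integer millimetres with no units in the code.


translate([269, 425, 0]) cube([30, 224, 1163]);
translate([1027, 425, 0]) cube([30, 224, 1163]);
translate([299, 425, 0]) cube([728, 224, 18]);
translate([299, 425, 339]) cube([728, 224, 18]);
translate([299, 425, 678]) cube([728, 224, 18]);
translate([299, 425, 1017]) cube([728, 224, 18]);


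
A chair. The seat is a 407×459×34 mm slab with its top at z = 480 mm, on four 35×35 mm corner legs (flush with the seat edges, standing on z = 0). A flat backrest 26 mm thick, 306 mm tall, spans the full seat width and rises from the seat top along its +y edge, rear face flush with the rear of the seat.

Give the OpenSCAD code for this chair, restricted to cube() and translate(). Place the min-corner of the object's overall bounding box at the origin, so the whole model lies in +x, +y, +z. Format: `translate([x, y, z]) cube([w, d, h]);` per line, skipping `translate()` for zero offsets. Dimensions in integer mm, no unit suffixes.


translate([0, 0, 446]) cube([407, 459, 34]);
cube([35, 35, 446]);
translate([372, 0, 0]) cube([35, 35, 446]);
translate([0, 424, 0]) cube([35, 35, 446]);
translate([372, 424, 0]) cube([35, 35, 446]);
translate([0, 433, 480]) cube([407, 26, 306]);


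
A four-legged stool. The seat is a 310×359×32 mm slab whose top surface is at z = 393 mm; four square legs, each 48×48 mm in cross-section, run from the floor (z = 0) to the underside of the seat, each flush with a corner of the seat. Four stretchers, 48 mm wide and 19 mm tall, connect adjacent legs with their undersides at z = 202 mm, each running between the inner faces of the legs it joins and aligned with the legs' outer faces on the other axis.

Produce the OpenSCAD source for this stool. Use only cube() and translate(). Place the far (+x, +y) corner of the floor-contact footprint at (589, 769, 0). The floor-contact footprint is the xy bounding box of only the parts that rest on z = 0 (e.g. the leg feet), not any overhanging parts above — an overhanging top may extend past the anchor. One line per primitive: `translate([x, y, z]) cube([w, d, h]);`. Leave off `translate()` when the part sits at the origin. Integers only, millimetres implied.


// leg_h = 393 - 32 = 361
// stretcher span = 310 - 2*48 = 214
translate([279, 410, 361]) cube([310, 359, 32]);
translate([279, 410, 0]) cube([48, 48, 361]);
translate([541, 410, 0]) cube([48, 48, 361]);
translate([279, 721, 0]) cube([48, 48, 361]);
translate([541, 721, 0]) cube([48, 48, 361]);
translate([327, 410, 202]) cube([214, 48, 19]);
translate([327, 721, 202]) cube([214, 48, 19]);
translate([279, 458, 202]) cube([48, 263, 19]);
translate([541, 458, 202]) cube([48, 263, 19]);


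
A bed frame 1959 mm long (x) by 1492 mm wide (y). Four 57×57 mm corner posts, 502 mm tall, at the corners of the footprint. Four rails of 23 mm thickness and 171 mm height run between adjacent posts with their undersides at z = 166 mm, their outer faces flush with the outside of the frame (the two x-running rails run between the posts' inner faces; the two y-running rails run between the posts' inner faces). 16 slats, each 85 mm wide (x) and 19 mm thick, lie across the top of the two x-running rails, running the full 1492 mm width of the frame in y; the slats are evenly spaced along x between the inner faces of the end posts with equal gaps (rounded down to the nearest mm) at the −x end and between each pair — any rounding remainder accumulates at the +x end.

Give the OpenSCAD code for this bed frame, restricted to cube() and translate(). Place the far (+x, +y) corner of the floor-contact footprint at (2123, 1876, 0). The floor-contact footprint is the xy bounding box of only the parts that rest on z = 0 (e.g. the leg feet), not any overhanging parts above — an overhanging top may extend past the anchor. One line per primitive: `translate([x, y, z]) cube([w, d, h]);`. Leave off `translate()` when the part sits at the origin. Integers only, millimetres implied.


translate([164, 384, 0]) cube([57, 57, 502]);
translate([164, 1819, 0]) cube([57, 57, 502]);
translate([2066, 384, 0]) cube([57, 57, 502]);
translate([2066, 1819, 0]) cube([57, 57, 502]);
translate([221, 384, 166]) cube([1845, 23, 171]);
translate([221, 1853, 166]) cube([1845, 23, 171]);
translate([164, 441, 166]) cube([23, 1378, 171]);
translate([2100, 441, 166]) cube([23, 1378, 171]);
translate([249, 384, 337]) cube([85, 1492, 19]);
translate([362, 384, 337]) cube([85, 1492, 19]);
translate([475, 384, 337]) cube([85, 1492, 19]);
translate([588, 384, 337]) cube([85, 1492, 19]);
translate([701, 384, 337]) cube([85, 1492, 19]);
translate([814, 384, 337]) cube([85, 1492, 19]);
translate([927, 384, 337]) cube([85, 1492, 19]);
translate([1040, 384, 337]) cube([85, 1492, 19]);
translate([1153, 384, 337]) cube([85, 1492, 19]);
translate([1266, 384, 337]) cube([85, 1492, 19]);
translate([1379, 384, 337]) cube([85, 1492, 19]);
translate([1492, 384, 337]) cube([85, 1492, 19]);
translate([1605, 384, 337]) cube([85, 1492, 19]);
translate([1718, 384, 337]) cube([85, 1492, 19]);
translate([1831, 384, 337]) cube([85, 1492, 19]);
translate([1944, 384, 337]) cube([85, 1492, 19]);


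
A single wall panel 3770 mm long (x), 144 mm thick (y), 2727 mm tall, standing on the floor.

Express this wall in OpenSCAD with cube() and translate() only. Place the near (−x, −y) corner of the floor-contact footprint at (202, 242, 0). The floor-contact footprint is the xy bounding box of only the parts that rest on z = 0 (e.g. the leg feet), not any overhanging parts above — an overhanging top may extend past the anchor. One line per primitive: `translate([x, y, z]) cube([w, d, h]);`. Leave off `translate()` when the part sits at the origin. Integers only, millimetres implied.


translate([202, 242, 0]) cube([3770, 144, 2727]);


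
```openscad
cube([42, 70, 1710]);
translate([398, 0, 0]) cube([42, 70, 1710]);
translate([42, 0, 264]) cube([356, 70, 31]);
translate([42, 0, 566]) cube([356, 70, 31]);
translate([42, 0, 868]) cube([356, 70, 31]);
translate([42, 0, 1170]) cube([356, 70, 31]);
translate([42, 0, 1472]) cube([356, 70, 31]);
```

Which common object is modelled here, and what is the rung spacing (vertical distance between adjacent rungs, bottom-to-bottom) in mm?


A ladder. The rung spacing is 302 mm.

Two tall 42×70 posts with 5 short bars between them — a ladder. Adjacent rungs sit at z = 264 and z = 566, so the spacing is 566 − 264 = 302 mm.


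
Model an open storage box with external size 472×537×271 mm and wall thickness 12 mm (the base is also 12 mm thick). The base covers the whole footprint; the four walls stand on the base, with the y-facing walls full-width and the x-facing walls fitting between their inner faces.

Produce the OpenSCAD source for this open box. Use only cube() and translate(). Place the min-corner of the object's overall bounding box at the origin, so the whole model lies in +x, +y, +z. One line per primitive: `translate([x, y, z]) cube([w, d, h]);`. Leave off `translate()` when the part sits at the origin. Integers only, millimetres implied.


cube([472, 537, 12]);
translate([0, 0, 12]) cube([472, 12, 259]);
translate([0, 525, 12]) cube([472, 12, 259]);
translate([0, 12, 12]) cube([12, 513, 259]);
translate([460, 12, 12]) cube([12, 513, 259]);


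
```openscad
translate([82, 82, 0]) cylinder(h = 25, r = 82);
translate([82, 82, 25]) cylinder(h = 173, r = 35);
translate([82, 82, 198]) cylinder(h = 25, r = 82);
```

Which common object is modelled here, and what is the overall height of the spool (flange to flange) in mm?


A spool. The overall height is 223 mm.

Three coaxial cylinders, large–small–large — a spool. Two 25 mm flanges and a 173 mm core give 25 + 173 + 25 = 223 mm.


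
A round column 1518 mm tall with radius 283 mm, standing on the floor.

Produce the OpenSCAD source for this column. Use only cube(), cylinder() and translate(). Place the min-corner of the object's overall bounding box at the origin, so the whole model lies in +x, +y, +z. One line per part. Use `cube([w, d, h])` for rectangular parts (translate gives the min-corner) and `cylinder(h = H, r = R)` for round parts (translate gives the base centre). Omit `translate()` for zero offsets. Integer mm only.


translate([283, 283, 0]) cylinder(h = 1518, r = 283);


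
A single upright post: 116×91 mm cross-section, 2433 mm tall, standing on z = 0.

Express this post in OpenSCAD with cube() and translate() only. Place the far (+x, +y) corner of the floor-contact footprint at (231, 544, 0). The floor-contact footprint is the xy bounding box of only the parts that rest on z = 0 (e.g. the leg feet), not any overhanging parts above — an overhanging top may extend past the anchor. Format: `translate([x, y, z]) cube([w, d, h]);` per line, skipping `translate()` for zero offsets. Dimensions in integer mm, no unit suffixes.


translate([115, 453, 0]) cube([116, 91, 2433]);


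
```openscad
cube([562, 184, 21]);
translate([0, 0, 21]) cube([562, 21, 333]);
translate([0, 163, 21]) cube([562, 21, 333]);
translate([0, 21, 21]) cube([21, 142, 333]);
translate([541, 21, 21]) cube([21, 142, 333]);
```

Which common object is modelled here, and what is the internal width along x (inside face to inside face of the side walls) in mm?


An open box. The internal width is 520 mm.

A 562×184 base slab with four walls standing on it — an open box. The base is 562 mm wide and the walls are 21 mm thick, so the internal width is 562 − 2 × 21 = 520 mm.


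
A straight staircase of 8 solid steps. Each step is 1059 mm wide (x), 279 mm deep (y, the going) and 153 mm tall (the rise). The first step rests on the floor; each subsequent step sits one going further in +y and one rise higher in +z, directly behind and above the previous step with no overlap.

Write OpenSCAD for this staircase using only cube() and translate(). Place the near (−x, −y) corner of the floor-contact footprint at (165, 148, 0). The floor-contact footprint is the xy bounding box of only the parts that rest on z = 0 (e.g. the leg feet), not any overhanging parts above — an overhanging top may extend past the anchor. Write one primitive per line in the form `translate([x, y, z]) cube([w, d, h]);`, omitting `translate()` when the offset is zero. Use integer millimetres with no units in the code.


translate([165, 148, 0]) cube([1059, 279, 153]);
translate([165, 427, 153]) cube([1059, 279, 153]);
translate([165, 706, 306]) cube([1059, 279, 153]);
translate([165, 985, 459]) cube([1059, 279, 153]);
translate([165, 1264, 612]) cube([1059, 279, 153]);
translate([165, 1543, 765]) cube([1059, 279, 153]);
translate([165, 1822, 918]) cube([1059, 279, 153]);
translate([165, 2101, 1071]) cube([1059, 279, 153]);


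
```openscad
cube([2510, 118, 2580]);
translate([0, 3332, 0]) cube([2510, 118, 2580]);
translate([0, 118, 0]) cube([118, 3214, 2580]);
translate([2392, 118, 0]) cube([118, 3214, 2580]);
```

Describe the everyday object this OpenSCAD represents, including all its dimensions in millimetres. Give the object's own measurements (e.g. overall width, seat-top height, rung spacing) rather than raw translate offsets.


The wall frame of a small rectangular building: four walls, each 2580 mm tall and 118 mm thick, enclosing a footprint 2510 mm (x) by 3450 mm (y) outside-to-outside, with no floor or roof. The front and back walls (the −y and +y sides) span the full width; the two side walls fit between them.


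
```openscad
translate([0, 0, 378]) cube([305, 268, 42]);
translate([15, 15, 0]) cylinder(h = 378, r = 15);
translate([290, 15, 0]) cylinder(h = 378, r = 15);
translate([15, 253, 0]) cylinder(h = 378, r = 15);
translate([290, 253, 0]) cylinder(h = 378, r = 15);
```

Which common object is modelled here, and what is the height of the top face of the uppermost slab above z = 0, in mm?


A stool. The seat height is 420 mm.

A 305×268×42 slab at z = 378 on four corner cylinders — a stool. The seat top is 378 + 42 = 420 mm.


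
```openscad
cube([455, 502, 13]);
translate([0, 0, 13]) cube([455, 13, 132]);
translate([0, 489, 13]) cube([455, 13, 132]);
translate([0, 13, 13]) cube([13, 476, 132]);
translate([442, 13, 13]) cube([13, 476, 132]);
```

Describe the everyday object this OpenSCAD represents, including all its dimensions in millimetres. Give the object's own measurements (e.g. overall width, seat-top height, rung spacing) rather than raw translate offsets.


An open-topped rectangular box: outside dimensions 455×502×145 mm, with a uniform wall and base thickness of 13 mm. The base is a full 455×502 slab on the floor; four walls sit on top of the base. The front and back walls (the −y and +y sides) span the full width; the two side walls fit between them.


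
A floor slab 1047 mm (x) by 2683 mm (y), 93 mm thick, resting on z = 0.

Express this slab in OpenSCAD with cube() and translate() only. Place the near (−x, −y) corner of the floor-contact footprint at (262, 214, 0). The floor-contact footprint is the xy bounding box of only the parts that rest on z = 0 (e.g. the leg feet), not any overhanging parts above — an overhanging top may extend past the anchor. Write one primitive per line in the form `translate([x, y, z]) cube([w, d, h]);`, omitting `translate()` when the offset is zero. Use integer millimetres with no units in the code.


translate([262, 214, 0]) cube([1047, 2683, 93]);


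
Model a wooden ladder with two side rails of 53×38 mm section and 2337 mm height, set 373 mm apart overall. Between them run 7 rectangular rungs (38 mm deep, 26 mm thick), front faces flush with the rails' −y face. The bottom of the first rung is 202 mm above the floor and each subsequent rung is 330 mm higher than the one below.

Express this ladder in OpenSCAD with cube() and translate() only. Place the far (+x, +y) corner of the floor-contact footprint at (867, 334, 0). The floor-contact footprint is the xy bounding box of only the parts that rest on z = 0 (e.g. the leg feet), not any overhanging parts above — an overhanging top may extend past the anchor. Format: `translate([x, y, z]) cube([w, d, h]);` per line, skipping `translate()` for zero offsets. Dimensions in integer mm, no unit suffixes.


translate([494, 296, 0]) cube([53, 38, 2337]);
translate([814, 296, 0]) cube([53, 38, 2337]);
translate([547, 296, 202]) cube([267, 38, 26]);
translate([547, 296, 532]) cube([267, 38, 26]);
translate([547, 296, 862]) cube([267, 38, 26]);
translate([547, 296, 1192]) cube([267, 38, 26]);
translate([547, 296, 1522]) cube([267, 38, 26]);
translate([547, 296, 1852]) cube([267, 38, 26]);
translate([547, 296, 2182]) cube([267, 38, 26]);


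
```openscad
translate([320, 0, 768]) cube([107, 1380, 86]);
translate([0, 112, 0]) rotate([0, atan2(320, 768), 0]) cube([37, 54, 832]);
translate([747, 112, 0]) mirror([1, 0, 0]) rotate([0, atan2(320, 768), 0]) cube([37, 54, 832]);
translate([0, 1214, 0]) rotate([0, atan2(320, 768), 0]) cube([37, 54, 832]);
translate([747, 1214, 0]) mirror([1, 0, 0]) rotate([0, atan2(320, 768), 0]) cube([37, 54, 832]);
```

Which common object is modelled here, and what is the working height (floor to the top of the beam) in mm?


A sawhorse. The overall height is 854 mm.

A beam across two mirrored pairs of raked legs — a sawhorse. The beam's underside is at z = 768 (matching the legs' vertical rise in atan2(320, 768)) and the beam is 86 mm tall, so its top is at 768 + 86 = 854 mm. The raked legs top out at the beam's underside, so that is the highest point.


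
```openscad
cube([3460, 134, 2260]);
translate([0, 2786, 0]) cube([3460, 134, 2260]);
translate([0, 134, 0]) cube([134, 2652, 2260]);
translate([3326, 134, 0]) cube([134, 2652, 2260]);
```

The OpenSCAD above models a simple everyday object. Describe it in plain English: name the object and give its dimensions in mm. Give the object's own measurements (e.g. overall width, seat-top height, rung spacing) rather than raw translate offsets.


The wall frame of a small rectangular building: four walls, each 2260 mm tall and 134 mm thick, enclosing a footprint 3460 mm (x) by 2920 mm (y) outside-to-outside, with no floor or roof. The front and back walls (the −y and +y sides) span the full width; the two side walls fit between them.


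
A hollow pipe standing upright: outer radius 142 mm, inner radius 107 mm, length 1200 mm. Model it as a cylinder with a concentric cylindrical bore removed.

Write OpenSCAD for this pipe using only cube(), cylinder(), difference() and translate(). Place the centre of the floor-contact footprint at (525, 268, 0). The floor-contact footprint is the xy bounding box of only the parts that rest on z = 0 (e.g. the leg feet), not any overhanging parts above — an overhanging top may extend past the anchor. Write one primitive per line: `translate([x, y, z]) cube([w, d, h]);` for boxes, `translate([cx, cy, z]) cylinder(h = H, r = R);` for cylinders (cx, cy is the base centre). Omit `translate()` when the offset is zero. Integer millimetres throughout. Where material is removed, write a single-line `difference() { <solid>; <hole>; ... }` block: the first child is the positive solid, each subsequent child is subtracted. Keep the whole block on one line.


difference() { translate([525, 268, 0]) cylinder(h = 1200, r = 142); translate([525, 268, 0]) cylinder(h = 1200, r = 107); }


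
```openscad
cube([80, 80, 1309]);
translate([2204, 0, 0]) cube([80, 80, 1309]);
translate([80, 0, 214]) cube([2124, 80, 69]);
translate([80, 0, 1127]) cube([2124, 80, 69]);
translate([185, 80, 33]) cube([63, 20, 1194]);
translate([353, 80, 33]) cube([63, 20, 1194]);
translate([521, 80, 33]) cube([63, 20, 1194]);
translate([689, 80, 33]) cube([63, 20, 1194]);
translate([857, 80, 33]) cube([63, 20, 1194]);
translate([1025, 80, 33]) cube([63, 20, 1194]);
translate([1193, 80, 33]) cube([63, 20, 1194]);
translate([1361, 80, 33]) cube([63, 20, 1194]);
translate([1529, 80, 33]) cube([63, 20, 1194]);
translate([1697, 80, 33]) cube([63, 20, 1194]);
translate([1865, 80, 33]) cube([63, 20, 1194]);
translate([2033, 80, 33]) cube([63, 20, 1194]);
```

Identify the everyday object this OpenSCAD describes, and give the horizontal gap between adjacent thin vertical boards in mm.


A fence section. The picket gap is 105 mm.

Two posts, two rails, 12 pickets — a fence section. Span 2124 mm holds 12 pickets of 63 mm with 13 equal gaps: ⌊(2124 − 12·63) / 13⌋ = 105 mm.


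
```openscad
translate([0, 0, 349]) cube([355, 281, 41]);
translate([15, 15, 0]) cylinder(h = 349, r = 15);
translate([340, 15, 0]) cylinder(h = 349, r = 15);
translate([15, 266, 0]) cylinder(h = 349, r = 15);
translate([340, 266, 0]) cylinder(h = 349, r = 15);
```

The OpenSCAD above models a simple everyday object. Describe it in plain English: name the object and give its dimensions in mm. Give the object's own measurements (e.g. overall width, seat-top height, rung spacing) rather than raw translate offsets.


A simple wooden stool: a rectangular seat 355 mm (x) by 281 mm (y), 41 mm thick, top face at z = 390 mm, on four round legs, each 30 mm in diameter. The legs rest on z = 0, each leg's axis is inset half a diameter from the nearest pair of seat edges (so the leg's bounding box is flush with the corner).


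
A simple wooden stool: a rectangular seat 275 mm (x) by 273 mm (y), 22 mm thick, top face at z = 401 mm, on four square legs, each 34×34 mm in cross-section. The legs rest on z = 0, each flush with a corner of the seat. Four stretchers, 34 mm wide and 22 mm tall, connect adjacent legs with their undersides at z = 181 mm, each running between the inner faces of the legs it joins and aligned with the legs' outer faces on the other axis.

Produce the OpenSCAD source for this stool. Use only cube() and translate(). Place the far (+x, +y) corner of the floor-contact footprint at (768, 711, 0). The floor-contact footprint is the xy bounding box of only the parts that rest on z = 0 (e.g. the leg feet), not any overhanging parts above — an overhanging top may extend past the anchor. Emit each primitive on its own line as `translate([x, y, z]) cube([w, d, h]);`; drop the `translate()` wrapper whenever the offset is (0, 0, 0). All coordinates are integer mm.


// leg_h = 401 - 22 = 379
// stretcher span = 275 - 2*34 = 207
translate([493, 438, 379]) cube([275, 273, 22]);
translate([493, 438, 0]) cube([34, 34, 379]);
translate([734, 438, 0]) cube([34, 34, 379]);
translate([493, 677, 0]) cube([34, 34, 379]);
translate([734, 677, 0]) cube([34, 34, 379]);
translate([527, 438, 181]) cube([207, 34, 22]);
translate([527, 677, 181]) cube([207, 34, 22]);
translate([493, 472, 181]) cube([34, 205, 22]);
translate([734, 472, 181]) cube([34, 205, 22]);


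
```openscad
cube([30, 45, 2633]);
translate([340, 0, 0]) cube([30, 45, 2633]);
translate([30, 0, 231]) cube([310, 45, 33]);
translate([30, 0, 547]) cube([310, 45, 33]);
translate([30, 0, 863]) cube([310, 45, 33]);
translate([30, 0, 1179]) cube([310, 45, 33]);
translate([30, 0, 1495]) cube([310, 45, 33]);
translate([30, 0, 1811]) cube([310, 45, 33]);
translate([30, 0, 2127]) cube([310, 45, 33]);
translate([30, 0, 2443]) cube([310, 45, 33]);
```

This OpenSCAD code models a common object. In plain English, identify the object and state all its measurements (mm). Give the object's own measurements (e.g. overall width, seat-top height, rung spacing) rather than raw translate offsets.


A straight ladder. Two 30×45 mm vertical rails, 2633 mm tall, stand 370 mm apart (outside-to-outside) with their front faces coplanar on the −y side. 8 rungs, each 45 mm deep and 33 mm tall, span between the inner faces of the rails, front faces flush with the rails. The lowest rung's underside is at z = 231 mm and rungs are spaced 316 mm apart (underside to underside).


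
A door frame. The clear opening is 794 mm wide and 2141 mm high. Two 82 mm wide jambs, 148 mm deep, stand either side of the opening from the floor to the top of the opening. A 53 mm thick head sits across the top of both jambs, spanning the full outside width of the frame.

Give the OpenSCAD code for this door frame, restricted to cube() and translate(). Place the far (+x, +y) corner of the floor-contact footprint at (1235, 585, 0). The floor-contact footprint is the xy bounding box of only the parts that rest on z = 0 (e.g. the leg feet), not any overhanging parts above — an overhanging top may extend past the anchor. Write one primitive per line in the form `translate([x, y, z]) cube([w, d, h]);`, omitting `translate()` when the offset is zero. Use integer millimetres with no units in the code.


translate([277, 437, 0]) cube([82, 148, 2141]);
translate([1153, 437, 0]) cube([82, 148, 2141]);
translate([277, 437, 2141]) cube([958, 148, 53]);


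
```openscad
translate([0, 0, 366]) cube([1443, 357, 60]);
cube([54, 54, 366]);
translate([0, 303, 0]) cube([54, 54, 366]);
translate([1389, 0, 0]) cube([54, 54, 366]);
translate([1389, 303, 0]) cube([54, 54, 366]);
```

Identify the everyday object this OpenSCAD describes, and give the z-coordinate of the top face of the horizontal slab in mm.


A bench. The seat-top height is 426 mm.

A long slab on four corner posts — a bench. The slab sits at z = 366 with thickness 60, so the top is 366 + 60 = 426 mm.


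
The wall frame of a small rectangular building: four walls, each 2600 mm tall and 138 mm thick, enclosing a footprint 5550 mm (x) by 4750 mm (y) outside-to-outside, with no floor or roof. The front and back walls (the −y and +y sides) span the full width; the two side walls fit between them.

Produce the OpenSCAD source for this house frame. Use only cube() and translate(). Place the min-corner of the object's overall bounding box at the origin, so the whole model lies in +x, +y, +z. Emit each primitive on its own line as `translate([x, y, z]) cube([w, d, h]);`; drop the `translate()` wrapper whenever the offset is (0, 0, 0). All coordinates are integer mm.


cube([5550, 138, 2600]);
translate([0, 4612, 0]) cube([5550, 138, 2600]);
translate([0, 138, 0]) cube([138, 4474, 2600]);
translate([5412, 138, 0]) cube([138, 4474, 2600]);


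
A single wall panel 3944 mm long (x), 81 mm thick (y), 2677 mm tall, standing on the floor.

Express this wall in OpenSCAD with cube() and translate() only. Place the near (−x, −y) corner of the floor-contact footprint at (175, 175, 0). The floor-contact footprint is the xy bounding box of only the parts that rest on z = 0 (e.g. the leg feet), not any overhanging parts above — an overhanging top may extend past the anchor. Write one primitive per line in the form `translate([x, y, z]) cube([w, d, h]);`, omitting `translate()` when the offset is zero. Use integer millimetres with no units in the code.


translate([175, 175, 0]) cube([3944, 81, 2677]);


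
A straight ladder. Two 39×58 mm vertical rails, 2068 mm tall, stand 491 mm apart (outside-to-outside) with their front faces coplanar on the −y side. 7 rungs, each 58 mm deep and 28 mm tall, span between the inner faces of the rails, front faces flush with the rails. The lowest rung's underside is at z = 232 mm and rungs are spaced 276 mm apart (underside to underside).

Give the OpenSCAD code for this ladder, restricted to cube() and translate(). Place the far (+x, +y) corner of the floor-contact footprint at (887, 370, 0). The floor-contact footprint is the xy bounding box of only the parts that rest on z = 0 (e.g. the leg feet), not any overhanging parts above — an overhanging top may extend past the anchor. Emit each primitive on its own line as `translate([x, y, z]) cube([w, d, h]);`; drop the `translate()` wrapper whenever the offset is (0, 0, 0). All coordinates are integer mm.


// rung span = 491 - 2*39 = 413
// rung[k] z = 232 + k*276
translate([396, 312, 0]) cube([39, 58, 2068]);
translate([848, 312, 0]) cube([39, 58, 2068]);
translate([435, 312, 232]) cube([413, 58, 28]);
translate([435, 312, 508]) cube([413, 58, 28]);
translate([435, 312, 784]) cube([413, 58, 28]);
translate([435, 312, 1060]) cube([413, 58, 28]);
translate([435, 312, 1336]) cube([413, 58, 28]);
translate([435, 312, 1612]) cube([413, 58, 28]);
translate([435, 312, 1888]) cube([413, 58, 28]);


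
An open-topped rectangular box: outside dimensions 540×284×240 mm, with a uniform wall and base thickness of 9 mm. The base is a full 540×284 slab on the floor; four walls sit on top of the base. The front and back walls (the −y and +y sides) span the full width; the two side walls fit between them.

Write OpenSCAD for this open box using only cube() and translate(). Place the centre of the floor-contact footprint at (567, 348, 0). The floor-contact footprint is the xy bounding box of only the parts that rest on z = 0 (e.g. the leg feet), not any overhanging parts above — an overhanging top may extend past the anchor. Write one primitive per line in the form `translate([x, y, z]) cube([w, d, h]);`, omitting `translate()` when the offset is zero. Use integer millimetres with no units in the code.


translate([297, 206, 0]) cube([540, 284, 9]);
translate([297, 206, 9]) cube([540, 9, 231]);
translate([297, 481, 9]) cube([540, 9, 231]);
translate([297, 215, 9]) cube([9, 266, 231]);
translate([828, 215, 9]) cube([9, 266, 231]);


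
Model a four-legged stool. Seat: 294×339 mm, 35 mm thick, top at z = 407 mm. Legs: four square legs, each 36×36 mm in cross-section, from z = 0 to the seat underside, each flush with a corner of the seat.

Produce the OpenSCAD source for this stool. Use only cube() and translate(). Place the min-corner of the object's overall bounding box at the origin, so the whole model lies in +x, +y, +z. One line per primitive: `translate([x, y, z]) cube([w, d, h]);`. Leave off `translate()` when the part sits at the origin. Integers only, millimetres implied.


translate([0, 0, 372]) cube([294, 339, 35]);
cube([36, 36, 372]);
translate([258, 0, 0]) cube([36, 36, 372]);
translate([0, 303, 0]) cube([36, 36, 372]);
translate([258, 303, 0]) cube([36, 36, 372]);


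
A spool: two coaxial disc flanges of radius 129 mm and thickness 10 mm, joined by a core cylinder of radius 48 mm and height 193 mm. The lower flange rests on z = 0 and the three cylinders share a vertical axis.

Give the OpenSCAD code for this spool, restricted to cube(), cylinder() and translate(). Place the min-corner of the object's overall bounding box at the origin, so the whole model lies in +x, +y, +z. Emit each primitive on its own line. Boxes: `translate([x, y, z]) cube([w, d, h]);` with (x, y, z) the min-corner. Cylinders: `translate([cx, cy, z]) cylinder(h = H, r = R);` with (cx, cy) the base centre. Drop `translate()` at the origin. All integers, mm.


translate([129, 129, 0]) cylinder(h = 10, r = 129);
translate([129, 129, 10]) cylinder(h = 193, r = 48);
translate([129, 129, 203]) cylinder(h = 10, r = 129);


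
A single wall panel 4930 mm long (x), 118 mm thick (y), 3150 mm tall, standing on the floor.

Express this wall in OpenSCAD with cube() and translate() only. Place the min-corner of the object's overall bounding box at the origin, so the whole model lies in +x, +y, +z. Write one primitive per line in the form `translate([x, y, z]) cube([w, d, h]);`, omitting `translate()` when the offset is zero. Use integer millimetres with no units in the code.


cube([4930, 118, 3150]);


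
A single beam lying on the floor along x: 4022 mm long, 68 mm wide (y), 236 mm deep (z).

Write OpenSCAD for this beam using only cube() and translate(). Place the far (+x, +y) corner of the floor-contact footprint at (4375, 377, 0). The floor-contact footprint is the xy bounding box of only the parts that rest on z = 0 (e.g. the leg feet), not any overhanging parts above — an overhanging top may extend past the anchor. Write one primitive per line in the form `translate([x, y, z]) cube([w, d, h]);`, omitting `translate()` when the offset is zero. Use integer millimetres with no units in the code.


translate([353, 309, 0]) cube([4022, 68, 236]);


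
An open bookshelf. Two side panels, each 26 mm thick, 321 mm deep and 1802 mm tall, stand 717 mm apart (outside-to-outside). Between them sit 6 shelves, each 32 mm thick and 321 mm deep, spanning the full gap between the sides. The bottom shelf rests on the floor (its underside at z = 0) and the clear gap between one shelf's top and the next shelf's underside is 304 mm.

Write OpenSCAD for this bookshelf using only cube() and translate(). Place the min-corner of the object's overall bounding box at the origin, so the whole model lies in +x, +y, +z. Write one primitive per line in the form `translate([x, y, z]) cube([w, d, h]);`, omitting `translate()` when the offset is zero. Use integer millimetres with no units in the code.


cube([26, 321, 1802]);
translate([691, 0, 0]) cube([26, 321, 1802]);
translate([26, 0, 0]) cube([665, 321, 32]);
translate([26, 0, 336]) cube([665, 321, 32]);
translate([26, 0, 672]) cube([665, 321, 32]);
translate([26, 0, 1008]) cube([665, 321, 32]);
translate([26, 0, 1344]) cube([665, 321, 32]);
translate([26, 0, 1680]) cube([665, 321, 32]);


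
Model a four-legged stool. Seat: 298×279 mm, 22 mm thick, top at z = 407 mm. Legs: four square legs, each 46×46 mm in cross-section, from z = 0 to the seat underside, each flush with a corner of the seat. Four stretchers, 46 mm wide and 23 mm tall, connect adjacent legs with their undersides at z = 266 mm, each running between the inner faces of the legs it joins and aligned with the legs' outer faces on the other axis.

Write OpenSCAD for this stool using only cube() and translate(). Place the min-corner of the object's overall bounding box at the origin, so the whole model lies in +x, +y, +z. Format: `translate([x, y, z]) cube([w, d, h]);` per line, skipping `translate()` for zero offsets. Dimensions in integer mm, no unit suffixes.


// leg_h = 407 - 22 = 385
// stretcher span = 298 - 2*46 = 206
translate([0, 0, 385]) cube([298, 279, 22]);
cube([46, 46, 385]);
translate([252, 0, 0]) cube([46, 46, 385]);
translate([0, 233, 0]) cube([46, 46, 385]);
translate([252, 233, 0]) cube([46, 46, 385]);
translate([46, 0, 266]) cube([206, 46, 23]);
translate([46, 233, 266]) cube([206, 46, 23]);
translate([0, 46, 266]) cube([46, 187, 23]);
translate([252, 46, 266]) cube([46, 187, 23]);


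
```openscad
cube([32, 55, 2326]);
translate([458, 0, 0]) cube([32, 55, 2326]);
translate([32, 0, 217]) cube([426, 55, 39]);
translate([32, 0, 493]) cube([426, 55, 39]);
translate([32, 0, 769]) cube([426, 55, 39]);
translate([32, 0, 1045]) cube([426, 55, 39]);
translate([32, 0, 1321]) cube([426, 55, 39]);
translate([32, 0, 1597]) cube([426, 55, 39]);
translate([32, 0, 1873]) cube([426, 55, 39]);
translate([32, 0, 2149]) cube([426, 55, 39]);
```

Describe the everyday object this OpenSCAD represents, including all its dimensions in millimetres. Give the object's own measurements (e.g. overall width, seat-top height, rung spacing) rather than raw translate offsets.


A straight ladder. Two 32×55 mm vertical rails, 2326 mm tall, stand 490 mm apart (outside-to-outside) with their front faces coplanar on the −y side. 8 rungs, each 55 mm deep and 39 mm tall, span between the inner faces of the rails, front faces flush with the rails. The lowest rung's underside is at z = 217 mm and rungs are spaced 276 mm apart (underside to underside).


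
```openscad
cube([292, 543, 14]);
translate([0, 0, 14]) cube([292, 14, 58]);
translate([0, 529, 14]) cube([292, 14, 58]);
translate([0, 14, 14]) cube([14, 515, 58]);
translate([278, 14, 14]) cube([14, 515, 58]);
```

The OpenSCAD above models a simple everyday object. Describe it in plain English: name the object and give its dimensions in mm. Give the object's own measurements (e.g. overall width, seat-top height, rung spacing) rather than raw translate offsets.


An open-topped rectangular box: outside dimensions 292×543×72 mm, with a uniform wall and base thickness of 14 mm. The base is a full 292×543 slab on the floor; four walls sit on top of the base. The front and back walls (the −y and +y sides) span the full width; the two side walls fit between them.


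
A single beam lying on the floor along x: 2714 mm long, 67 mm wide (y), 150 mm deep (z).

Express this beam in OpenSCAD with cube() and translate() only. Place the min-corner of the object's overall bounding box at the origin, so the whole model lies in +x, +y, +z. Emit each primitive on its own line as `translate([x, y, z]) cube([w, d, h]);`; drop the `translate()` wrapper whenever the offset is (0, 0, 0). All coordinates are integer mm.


cube([2714, 67, 150]);


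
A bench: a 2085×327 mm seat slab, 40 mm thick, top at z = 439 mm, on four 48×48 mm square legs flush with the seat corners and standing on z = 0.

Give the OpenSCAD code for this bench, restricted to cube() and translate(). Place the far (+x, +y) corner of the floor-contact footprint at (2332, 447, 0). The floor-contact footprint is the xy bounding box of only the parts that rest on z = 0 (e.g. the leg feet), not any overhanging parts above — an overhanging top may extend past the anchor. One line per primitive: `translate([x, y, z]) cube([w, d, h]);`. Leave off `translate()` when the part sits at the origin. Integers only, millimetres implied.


translate([247, 120, 399]) cube([2085, 327, 40]);
translate([247, 120, 0]) cube([48, 48, 399]);
translate([247, 399, 0]) cube([48, 48, 399]);
translate([2284, 120, 0]) cube([48, 48, 399]);
translate([2284, 399, 0]) cube([48, 48, 399]);


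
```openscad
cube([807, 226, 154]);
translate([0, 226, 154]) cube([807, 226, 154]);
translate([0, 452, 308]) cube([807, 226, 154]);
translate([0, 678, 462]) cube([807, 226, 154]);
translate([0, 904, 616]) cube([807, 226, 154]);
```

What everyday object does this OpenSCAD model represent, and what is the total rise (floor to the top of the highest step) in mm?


A staircase. The total rise is 770 mm.

5 identical blocks, each offset up and back from the previous — a staircase. Each step is 154 mm tall and there are 5 of them, so the total rise is 5 × 154 = 770 mm.


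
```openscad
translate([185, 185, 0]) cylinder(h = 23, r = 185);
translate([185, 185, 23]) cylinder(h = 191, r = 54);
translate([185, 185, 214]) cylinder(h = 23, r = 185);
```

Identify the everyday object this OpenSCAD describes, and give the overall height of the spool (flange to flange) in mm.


A spool. The overall height is 237 mm.

Three coaxial cylinders, large–small–large — a spool. Two 23 mm flanges and a 191 mm core give 23 + 191 + 23 = 237 mm.


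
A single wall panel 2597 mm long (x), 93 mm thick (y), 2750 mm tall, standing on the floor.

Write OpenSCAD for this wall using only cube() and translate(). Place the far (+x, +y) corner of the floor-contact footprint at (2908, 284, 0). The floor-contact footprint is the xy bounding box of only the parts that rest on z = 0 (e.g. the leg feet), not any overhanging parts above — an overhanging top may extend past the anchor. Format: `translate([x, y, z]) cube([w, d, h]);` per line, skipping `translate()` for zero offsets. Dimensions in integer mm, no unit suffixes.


translate([311, 191, 0]) cube([2597, 93, 2750]);


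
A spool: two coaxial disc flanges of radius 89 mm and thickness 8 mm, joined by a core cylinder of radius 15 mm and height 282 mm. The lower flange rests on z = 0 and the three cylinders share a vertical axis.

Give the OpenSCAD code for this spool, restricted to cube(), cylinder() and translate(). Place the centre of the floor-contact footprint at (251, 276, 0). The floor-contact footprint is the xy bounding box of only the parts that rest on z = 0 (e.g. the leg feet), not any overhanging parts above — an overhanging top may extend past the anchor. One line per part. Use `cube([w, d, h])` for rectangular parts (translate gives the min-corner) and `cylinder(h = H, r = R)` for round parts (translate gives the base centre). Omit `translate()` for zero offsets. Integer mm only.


translate([251, 276, 0]) cylinder(h = 8, r = 89);
translate([251, 276, 8]) cylinder(h = 282, r = 15);
translate([251, 276, 290]) cylinder(h = 8, r = 89);


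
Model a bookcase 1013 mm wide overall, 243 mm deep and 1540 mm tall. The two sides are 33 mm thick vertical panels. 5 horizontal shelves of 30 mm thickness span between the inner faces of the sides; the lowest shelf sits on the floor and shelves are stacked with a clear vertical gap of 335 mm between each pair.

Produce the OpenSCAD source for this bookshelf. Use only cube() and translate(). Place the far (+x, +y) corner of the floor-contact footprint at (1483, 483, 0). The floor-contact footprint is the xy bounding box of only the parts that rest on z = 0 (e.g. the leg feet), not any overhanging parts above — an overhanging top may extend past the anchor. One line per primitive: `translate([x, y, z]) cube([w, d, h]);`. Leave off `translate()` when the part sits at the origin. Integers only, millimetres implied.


translate([470, 240, 0]) cube([33, 243, 1540]);
translate([1450, 240, 0]) cube([33, 243, 1540]);
translate([503, 240, 0]) cube([947, 243, 30]);
translate([503, 240, 365]) cube([947, 243, 30]);
translate([503, 240, 730]) cube([947, 243, 30]);
translate([503, 240, 1095]) cube([947, 243, 30]);
translate([503, 240, 1460]) cube([947, 243, 30]);
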